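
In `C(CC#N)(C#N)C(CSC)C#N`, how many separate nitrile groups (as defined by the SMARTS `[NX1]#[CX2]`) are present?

[NX1]#[CX2] is the SMARTS for a nitrile: a nitrogen triple-bonded to a two-connected carbon.
The molecule carries 3 separate instances of a nitrile (-C#N) meeting every constraint; each maps to a distinct set of atoms, giving 3 matches.

3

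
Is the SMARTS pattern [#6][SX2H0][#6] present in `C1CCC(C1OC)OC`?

No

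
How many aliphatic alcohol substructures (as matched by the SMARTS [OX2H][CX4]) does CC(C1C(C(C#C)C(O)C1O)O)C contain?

3

[OX2H][CX4] is the SMARTS for an aliphatic alcohol: a hydroxyl oxygen bound to an sp3 (X4) carbon.
The molecule carries 3 separate instances of a hydroxyl group (-OH) meeting every constraint; each maps to a distinct set of atoms, giving 3 matches.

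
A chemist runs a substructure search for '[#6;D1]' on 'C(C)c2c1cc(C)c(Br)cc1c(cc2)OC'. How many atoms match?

3

The query [#6;D1] means: carbon bonded to exactly one heavy atom.
Check the 16 heavy atoms by environment: 6× c (aromatic, D3) → no; 4× c (aromatic, D2) → no; 1× Br (D1) → no; 1× O (D2) → no; 3× C (D1) → match; 1× C (D2) → no.
That gives 3 matching atoms.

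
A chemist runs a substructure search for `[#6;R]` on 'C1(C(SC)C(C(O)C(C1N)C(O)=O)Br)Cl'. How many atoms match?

6

Check the 15 heavy atoms by environment: 6× C (in 6-ring) → match; 2× C (acyclic) → no; 3× O (acyclic) → no; 1× N (acyclic) → no; 1× Cl (acyclic) → no; 1× S (acyclic) → no; 1× Br (acyclic) → no.
That gives 6 matching atoms.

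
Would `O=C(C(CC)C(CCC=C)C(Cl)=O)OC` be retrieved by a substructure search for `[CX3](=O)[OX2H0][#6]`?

The pattern [CX3](=O)[OX2H0][#6] describes a carbonyl carbon bonded to an oxygen that is itself bonded to carbon (no H on that O) — an ester.
The molecule carries a methyl-ester group (-C(=O)OCH3), whose atoms satisfy every constraint of the query, so the pattern matches.

Yes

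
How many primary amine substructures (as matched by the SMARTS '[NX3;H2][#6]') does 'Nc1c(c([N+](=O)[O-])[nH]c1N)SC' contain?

2

[NX3;H2][#6] is the SMARTS for a primary amine: a trivalent nitrogen with two H attached to carbon.
The molecule carries 2 separate instances of a primary amino group (-NH2) meeting every constraint; each maps to a distinct set of atoms, giving 2 matches.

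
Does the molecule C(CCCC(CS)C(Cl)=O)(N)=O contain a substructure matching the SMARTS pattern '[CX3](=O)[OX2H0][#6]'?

No

The pattern [CX3](=O)[OX2H0][#6] describes a carbonyl carbon bonded to an oxygen that is itself bonded to carbon (no H on that O) — an ester.
The closest candidate here is a primary amide (-C(=O)NH2), but the carbonyl is bonded to N, not to an O-C linkage. No other fragment satisfies the full query, so there is no match.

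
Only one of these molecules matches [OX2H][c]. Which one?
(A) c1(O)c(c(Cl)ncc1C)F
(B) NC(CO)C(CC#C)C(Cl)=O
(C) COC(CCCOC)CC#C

A

[OX2H][c] describes a hydroxyl oxygen attached to an aromatic carbon (a phenol).
(A) contains a hydroxyl group (-OH), which satisfies every atom and bond constraint.
(B) has a hydroxyl group (-OH) but the -OH is on an aliphatic carbon, not an aromatic c.
(C) has a methoxy ether (-OCH3) but the oxygen has H0, not H1.
So the answer is (A).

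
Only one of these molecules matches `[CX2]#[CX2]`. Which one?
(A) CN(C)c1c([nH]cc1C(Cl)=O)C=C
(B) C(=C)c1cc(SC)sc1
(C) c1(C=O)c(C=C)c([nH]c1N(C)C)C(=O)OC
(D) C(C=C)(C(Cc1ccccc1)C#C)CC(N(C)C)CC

D

[CX2]#[CX2] describes a carbon-carbon triple bond (an alkyne).
(A) has a vinyl group (-CH=CH2) but the C=C is a double bond; both carbons are CX3, not CX2.
(B) has a vinyl group (-CH=CH2) but the C=C is a double bond; both carbons are CX3, not CX2.
(C) has a vinyl group (-CH=CH2) but the C=C is a double bond; both carbons are CX3, not CX2.
(D) contains an ethynyl group (-C#CH), which satisfies every atom and bond constraint.
So the answer is (D).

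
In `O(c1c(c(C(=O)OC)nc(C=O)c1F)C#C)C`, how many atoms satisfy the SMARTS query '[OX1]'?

2

The query [OX1] means: aliphatic oxygen with one total connection — typically a carbonyl =O or an oxide.
Check the 17 heavy atoms by environment: 1× n (aromatic, X2) → no; 5× c (aromatic, X3) → no; 2× O (X2) → no; 2× C (X4) → no; 2× C (X3) → no; 2× O (X1) → match; 2× C (X2) → no; 1× F (X1) → no.
That gives 2 matching atoms.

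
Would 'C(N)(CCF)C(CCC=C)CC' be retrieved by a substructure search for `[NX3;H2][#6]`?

Yes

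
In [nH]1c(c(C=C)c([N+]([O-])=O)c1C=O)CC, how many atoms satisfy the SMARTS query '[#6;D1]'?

2

The query [#6;D1] means: carbon bonded to exactly one heavy atom.
Check the 14 heavy atoms by environment: 1× n (aromatic, D2) → no; 4× c (aromatic, D3) → no; 3× C (D2) → no; 2× C (D1) → match; 1× N (charge +1, D3) → no; 1× O (charge -1, D1) → no; 2× O (D1) → no.
That gives 2 matching atoms.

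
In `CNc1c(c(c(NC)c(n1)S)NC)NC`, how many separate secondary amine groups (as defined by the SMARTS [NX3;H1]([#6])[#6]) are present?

4

[NX3;H1]([#6])[#6] is the SMARTS for a secondary amine: a trivalent nitrogen with one H, bonded to two carbons.
The molecule carries 4 separate instances of an N-methylamino group (-NHCH3) meeting every constraint; each maps to a distinct set of atoms, giving 4 matches.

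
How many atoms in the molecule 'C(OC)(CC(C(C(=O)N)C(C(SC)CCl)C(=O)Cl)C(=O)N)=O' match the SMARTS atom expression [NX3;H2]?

The query [NX3;H2] means: aliphatic N with 3 total connections, two of them H — an -NH2 nitrogen (amine or amide).
Check the 22 heavy atoms by environment: 2× C (H2, X4) → no; 4× C (H1, X4) → no; 4× C (H0, X3) → no; 4× O (H0, X1) → no; 1× O (H0, X2) → no; 2× C (H3, X4) → no; 2× Cl (H0, X1) → no; 2× N (H2, X3) → match; 1× S (H0, X2) → no.
That gives 2 matching atoms.

2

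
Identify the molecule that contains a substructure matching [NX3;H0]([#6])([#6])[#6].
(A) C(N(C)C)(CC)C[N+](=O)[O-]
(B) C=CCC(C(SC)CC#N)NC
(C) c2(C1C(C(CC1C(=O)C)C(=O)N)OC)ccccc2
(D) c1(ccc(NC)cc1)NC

A

[NX3;H0]([#6])([#6])[#6] describes a trivalent nitrogen with no H, bonded to three carbons (a tertiary amine).
(A) contains a dimethylamino group (-N(CH3)2), which satisfies every atom and bond constraint.
(B) has an N-methylamino group (-NHCH3) but the nitrogen still has one H (H1), not H0.
(C) has a primary amide (-C(=O)NH2) but the amide nitrogen has H2 and only one carbon neighbour.
(D) has an N-methylamino group (-NHCH3) but the nitrogen still has one H (H1), not H0.
So the answer is (A).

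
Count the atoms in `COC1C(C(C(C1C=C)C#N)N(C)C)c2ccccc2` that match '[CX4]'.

Check the 20 heavy atoms by environment: 8× C (X4) → match; 1× O (X2) → no; 6× c (aromatic, X3) → no; 1× C (X2) → no; 1× N (X1) → no; 2× C (X3) → no; 1× N (X3) → no.
That gives 8 matching atoms.

8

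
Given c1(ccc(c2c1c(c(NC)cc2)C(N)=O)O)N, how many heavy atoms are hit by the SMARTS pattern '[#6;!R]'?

2

The query [#6;!R] means: carbon not in any ring.
Check the 17 heavy atoms by environment: 10× c (aromatic, in 6-ring) → no; 2× O (acyclic) → no; 3× N (acyclic) → no; 2× C (acyclic) → match.
That gives 2 matching atoms.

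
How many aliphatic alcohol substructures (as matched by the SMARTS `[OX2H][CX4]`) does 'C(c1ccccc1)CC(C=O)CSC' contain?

[OX2H][CX4] is the SMARTS for an aliphatic alcohol: a hydroxyl oxygen bound to an sp3 (X4) carbon.
No fragment in the molecule satisfies every constraint, giving 0 matches.

0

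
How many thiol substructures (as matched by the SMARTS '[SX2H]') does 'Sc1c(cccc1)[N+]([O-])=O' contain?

[SX2H] is the SMARTS for a thiol: an aliphatic sulfur with two connections, one being H.
Exactly one fragment in the molecule meets all constraints, giving 1 match.

1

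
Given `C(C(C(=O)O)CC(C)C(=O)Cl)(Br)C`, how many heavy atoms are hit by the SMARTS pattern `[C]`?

8

Check the 13 heavy atoms by environment: 8× C → match; 1× Br → no; 3× O → no; 1× Cl → no.
That gives 8 matching atoms.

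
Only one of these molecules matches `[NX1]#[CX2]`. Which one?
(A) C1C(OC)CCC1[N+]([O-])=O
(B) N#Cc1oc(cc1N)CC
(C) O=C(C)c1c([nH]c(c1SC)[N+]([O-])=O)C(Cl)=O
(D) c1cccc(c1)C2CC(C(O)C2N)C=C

[NX1]#[CX2] describes a nitrogen triple-bonded to a two-connected carbon (a nitrile).
(A) has a nitro group (-[N+](=O)[O-]) but there is no C#N triple bond.
(B) contains a nitrile (-C#N), which satisfies every atom and bond constraint.
(C) has a nitro group (-[N+](=O)[O-]) but there is no C#N triple bond.
(D) has a primary amino group (-NH2) but the nitrogen is NX3 (three connections), not NX1 triple-bonded.
So the answer is (B).

B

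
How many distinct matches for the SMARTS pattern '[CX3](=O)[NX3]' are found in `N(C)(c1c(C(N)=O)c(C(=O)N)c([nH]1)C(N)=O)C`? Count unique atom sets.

[CX3](=O)[NX3] is the SMARTS for an amide: a carbonyl carbon bonded to a trivalent nitrogen.
The molecule carries 3 separate instances of a primary amide (-C(=O)NH2) meeting every constraint; each maps to a distinct set of atoms, giving 3 matches.

3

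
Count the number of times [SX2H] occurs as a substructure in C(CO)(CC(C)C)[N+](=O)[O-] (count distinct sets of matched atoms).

[SX2H] is the SMARTS for a thiol: an aliphatic sulfur with two connections, one being H.
The molecule has a hydroxyl group (-OH), but it is an -OH, not an -SH; nothing else fits, so there are 0 matches.

0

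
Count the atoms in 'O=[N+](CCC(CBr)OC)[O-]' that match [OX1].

The query [OX1] means: aliphatic oxygen with one total connection — typically a carbonyl =O or an oxide.
Check the 10 heavy atoms by environment: 5× C (X4) → no; 1× N (charge +1, X3) → no; 1× O (charge -1, X1) → match; 1× O (X1) → match; 1× O (X2) → no; 1× Br (X1) → no.
Summing the matching environments: 1 + 1 = 2 matching atoms.

2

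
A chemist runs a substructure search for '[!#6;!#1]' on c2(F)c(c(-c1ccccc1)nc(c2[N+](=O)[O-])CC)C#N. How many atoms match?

6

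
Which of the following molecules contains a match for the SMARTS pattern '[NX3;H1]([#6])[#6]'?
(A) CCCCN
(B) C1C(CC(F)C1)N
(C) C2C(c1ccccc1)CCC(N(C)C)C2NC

C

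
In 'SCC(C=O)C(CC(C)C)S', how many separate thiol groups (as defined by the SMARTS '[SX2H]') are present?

2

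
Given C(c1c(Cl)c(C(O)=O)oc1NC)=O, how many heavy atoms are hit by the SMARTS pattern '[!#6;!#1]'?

6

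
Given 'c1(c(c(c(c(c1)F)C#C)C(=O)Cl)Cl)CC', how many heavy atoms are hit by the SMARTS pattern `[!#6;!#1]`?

4

The query [!#6;!#1] means: not carbon and not hydrogen — any heteroatom.
Check the 15 heavy atoms by environment: 6× c (aromatic) → no; 5× C → no; 1× O → match; 2× Cl → match; 1× F → match.
Summing the matching environments: 1 + 2 + 1 = 4 matching atoms.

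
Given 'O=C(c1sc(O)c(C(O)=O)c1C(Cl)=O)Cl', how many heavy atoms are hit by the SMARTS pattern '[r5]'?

5

The query [r5] means: r5 matches atoms in a five-membered ring.
Check the 15 heavy atoms by environment: 1× s (aromatic, in 5-ring) → match; 4× c (aromatic, in 5-ring) → match; 5× O (acyclic) → no; 3× C (acyclic) → no; 2× Cl (acyclic) → no.
Summing the matching environments: 1 + 4 = 5 matching atoms.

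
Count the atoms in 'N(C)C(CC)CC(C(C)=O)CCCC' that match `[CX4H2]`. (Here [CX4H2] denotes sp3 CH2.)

5

The query [CX4H2] means: sp3 carbon (X4) with exactly two hydrogens.
Check the 14 heavy atoms by environment: 5× C (H2, X4) → match; 2× C (H1, X4) → no; 4× C (H3, X4) → no; 1× N (H1, X3) → no; 1× C (H0, X3) → no; 1× O (H0, X1) → no.
That gives 5 matching atoms.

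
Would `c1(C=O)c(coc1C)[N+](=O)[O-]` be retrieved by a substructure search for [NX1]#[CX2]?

The pattern [NX1]#[CX2] describes a nitrogen triple-bonded to a two-connected carbon — a nitrile.
The closest candidate here is a nitro group (-[N+](=O)[O-]), but there is no C#N triple bond. No other fragment satisfies the full query, so there is no match.

No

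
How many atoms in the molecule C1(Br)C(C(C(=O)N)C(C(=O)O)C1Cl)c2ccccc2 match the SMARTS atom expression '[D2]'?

The query [D2] means: atom with exactly two heavy-atom neighbours.
Check the 19 heavy atoms by environment: 7× C (D3) → no; 1× Cl (D1) → no; 1× c (aromatic, D3) → no; 5× c (aromatic, D2) → match; 3× O (D1) → no; 1× Br (D1) → no; 1× N (D1) → no.
That gives 5 matching atoms.

5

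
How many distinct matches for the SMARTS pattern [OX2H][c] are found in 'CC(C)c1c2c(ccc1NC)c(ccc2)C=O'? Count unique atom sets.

[OX2H][c] is the SMARTS for a phenol: a hydroxyl oxygen attached to an aromatic carbon.
No fragment in the molecule satisfies every constraint, giving 0 matches.

0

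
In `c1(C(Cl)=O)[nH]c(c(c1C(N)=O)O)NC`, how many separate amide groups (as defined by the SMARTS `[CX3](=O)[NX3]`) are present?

1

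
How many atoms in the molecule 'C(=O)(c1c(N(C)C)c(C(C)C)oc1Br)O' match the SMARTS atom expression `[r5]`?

5

Check the 15 heavy atoms by environment: 1× o (aromatic, in 5-ring) → match; 4× c (aromatic, in 5-ring) → match; 6× C (acyclic) → no; 2× O (acyclic) → no; 1× N (acyclic) → no; 1× Br (acyclic) → no.
Summing the matching environments: 1 + 4 = 5 matching atoms.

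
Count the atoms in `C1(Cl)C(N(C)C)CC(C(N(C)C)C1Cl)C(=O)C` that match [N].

2

The query [N] means: uppercase N matches aliphatic (non-aromatic) nitrogen only.
Check the 17 heavy atoms by environment: 12× C → no; 1× O → no; 2× N → match; 2× Cl → no.
That gives 2 matching atoms.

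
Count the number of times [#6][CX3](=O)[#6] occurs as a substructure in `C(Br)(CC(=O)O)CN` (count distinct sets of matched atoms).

0

[#6][CX3](=O)[#6] is the SMARTS for a ketone: a carbonyl carbon (no H) flanked by two carbons.
The molecule has a carboxylic acid group (-C(=O)OH), but one neighbour of the carbonyl carbon is O, not C; nothing else fits, so there are 0 matches.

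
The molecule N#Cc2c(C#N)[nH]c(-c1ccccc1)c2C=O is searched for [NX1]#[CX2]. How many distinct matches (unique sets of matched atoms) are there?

2

[NX1]#[CX2] is the SMARTS for a nitrile: a nitrogen triple-bonded to a two-connected carbon.
The molecule carries 2 separate instances of a nitrile (-C#N) meeting every constraint; each maps to a distinct set of atoms, giving 2 matches.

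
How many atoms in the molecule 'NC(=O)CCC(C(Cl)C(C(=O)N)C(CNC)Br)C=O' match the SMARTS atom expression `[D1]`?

8

Check the 19 heavy atoms by environment: 4× C (D2) → no; 6× C (D3) → no; 1× N (D2) → no; 1× C (D1) → match; 3× O (D1) → match; 2× N (D1) → match; 1× Cl (D1) → match; 1× Br (D1) → match.
Summing the matching environments: 1 + 3 + 2 + 1 + 1 = 8 matching atoms.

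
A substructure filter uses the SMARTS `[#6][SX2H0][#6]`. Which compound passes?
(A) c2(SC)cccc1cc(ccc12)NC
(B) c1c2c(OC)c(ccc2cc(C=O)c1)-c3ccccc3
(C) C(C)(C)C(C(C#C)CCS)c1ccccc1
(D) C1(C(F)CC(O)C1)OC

[#6][SX2H0][#6] describes an aliphatic sulfur bridging two carbons with no H on the sulfur (a thioether).
(A) contains a methylthio ether (-SCH3), which satisfies every atom and bond constraint.
(B) has a methoxy ether (-OCH3) but the bridging atom is O, not S.
(C) has a thiol (-SH) but the sulfur has H1, not H0 bridging two carbons.
(D) has a methoxy ether (-OCH3) but the bridging atom is O, not S.
So the answer is (A).

A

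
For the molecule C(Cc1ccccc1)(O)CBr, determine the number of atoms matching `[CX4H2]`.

2

The query [CX4H2] means: sp3 carbon (X4) with exactly two hydrogens.
Check the 11 heavy atoms by environment: 2× C (H2, X4) → match; 1× C (H1, X4) → no; 1× O (H1, X2) → no; 1× Br (H0, X1) → no; 1× c (aromatic, H0, X3) → no; 5× c (aromatic, H1, X3) → no.
That gives 2 matching atoms.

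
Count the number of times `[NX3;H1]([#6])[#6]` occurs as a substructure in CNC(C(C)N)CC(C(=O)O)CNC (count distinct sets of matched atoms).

2

[NX3;H1]([#6])[#6] is the SMARTS for a secondary amine: a trivalent nitrogen with one H, bonded to two carbons.
The molecule carries 2 separate instances of an N-methylamino group (-NHCH3) meeting every constraint; each maps to a distinct set of atoms, giving 2 matches.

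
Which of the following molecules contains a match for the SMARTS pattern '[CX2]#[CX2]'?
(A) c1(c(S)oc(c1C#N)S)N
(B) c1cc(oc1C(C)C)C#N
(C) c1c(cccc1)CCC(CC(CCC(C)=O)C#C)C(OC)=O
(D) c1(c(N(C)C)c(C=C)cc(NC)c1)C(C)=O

C

[CX2]#[CX2] describes a carbon-carbon triple bond (an alkyne).
(A) has a nitrile (-C#N) but the triple bond is C#N, not C#C.
(B) has a nitrile (-C#N) but the triple bond is C#N, not C#C.
(C) contains an ethynyl group (-C#CH), which satisfies every atom and bond constraint.
(D) has a vinyl group (-CH=CH2) but the C=C is a double bond; both carbons are CX3, not CX2.
So the answer is (C).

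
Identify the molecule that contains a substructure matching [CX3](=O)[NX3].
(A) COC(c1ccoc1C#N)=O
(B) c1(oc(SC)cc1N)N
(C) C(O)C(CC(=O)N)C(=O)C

C

[CX3](=O)[NX3] describes a carbonyl carbon bonded to a trivalent nitrogen (an amide).
(A) has a methyl-ester group (-C(=O)OCH3) but the carbonyl is bonded to O, not to an NX3 nitrogen.
(B) has a primary amino group (-NH2) but the -NH2 is not attached to a carbonyl carbon.
(C) contains a primary amide (-C(=O)NH2), which satisfies every atom and bond constraint.
So the answer is (C).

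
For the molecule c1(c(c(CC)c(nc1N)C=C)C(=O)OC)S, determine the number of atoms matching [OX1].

1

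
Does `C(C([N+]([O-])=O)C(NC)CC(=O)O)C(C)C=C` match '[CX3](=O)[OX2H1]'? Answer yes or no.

The pattern [CX3](=O)[OX2H1] describes an sp2 carbon double-bonded to O and single-bonded to an -OH oxygen — a carboxylic acid.
The molecule carries a carboxylic acid group (-C(=O)OH), whose atoms satisfy every constraint of the query, so the pattern matches.

Yes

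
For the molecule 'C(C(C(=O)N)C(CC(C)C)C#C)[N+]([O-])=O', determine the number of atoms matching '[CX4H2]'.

The query [CX4H2] means: sp3 carbon (X4) with exactly two hydrogens.
Check the 15 heavy atoms by environment: 2× C (H2, X4) → match; 3× C (H1, X4) → no; 1× C (H0, X3) → no; 2× O (H0, X1) → no; 1× N (H2, X3) → no; 2× C (H3, X4) → no; 1× N (charge +1, H0, X3) → no; 1× O (charge -1, H0, X1) → no; 1× C (H0, X2) → no; 1× C (H1, X2) → no.
That gives 2 matching atoms.

2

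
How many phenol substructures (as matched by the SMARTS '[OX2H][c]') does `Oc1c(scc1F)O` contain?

[OX2H][c] is the SMARTS for a phenol: a hydroxyl oxygen attached to an aromatic carbon.
The molecule carries 2 separate instances of a hydroxyl group (-OH) meeting every constraint; each maps to a distinct set of atoms, giving 2 matches.

2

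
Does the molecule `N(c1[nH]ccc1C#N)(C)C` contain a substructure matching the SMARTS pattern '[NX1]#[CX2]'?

Yes

The pattern [NX1]#[CX2] describes a nitrogen triple-bonded to a two-connected carbon — a nitrile.
The molecule carries a nitrile (-C#N), whose atoms satisfy every constraint of the query, so the pattern matches.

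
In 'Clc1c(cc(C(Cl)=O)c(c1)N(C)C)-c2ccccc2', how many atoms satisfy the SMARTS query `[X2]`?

0

The query [X2] means: any atom with exactly two total connections (bonds + H).
Check the 19 heavy atoms by environment: 12× c (aromatic, X3) → no; 2× Cl (X1) → no; 1× N (X3) → no; 2× C (X4) → no; 1× C (X3) → no; 1× O (X1) → no.
No environment satisfies the query, so 0 matching atoms.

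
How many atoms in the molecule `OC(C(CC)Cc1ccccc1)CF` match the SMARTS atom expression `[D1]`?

3

The query [D1] means: atom with exactly one heavy-atom neighbour (degree 1).
Check the 14 heavy atoms by environment: 3× C (D2) → no; 2× C (D3) → no; 1× C (D1) → match; 1× c (aromatic, D3) → no; 5× c (aromatic, D2) → no; 1× O (D1) → match; 1× F (D1) → match.
Summing the matching environments: 1 + 1 + 1 = 3 matching atoms.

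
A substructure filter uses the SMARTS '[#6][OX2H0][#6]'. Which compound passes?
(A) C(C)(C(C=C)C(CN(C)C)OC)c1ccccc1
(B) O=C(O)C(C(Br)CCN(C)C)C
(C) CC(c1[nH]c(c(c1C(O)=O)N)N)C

A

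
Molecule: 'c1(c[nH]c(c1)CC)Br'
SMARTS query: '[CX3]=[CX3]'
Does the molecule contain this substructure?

The pattern [CX3]=[CX3] describes a non-aromatic C=C double bond between two sp2 carbons — an alkene.
The closest candidate here is an ethyl group (-CH2CH3), but its C-C bond is a single bond between CX4 carbons, not CX3=CX3. No other fragment satisfies the full query, so there is no match.

No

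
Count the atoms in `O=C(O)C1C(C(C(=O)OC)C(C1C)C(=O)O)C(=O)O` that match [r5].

Check the 19 heavy atoms by environment: 5× C (in 5-ring) → match; 6× C (acyclic) → no; 8× O (acyclic) → no.
That gives 5 matching atoms.

5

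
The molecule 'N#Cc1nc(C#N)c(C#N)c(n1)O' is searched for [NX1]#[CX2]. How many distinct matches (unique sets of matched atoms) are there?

3

[NX1]#[CX2] is the SMARTS for a nitrile: a nitrogen triple-bonded to a two-connected carbon.
The molecule carries 3 separate instances of a nitrile (-C#N) meeting every constraint; each maps to a distinct set of atoms, giving 3 matches.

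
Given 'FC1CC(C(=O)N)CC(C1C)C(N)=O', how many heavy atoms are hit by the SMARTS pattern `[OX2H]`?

0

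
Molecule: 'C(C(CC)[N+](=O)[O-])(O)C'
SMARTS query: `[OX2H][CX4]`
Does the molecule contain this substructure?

The pattern [OX2H][CX4] describes a hydroxyl oxygen bound to an sp3 (X4) carbon — an aliphatic alcohol.
The molecule carries a hydroxyl group (-OH), whose atoms satisfy every constraint of the query, so the pattern matches.

Yes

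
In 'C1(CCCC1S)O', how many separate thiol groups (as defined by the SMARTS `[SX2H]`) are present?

1

[SX2H] is the SMARTS for a thiol: an aliphatic sulfur with two connections, one being H.
Exactly one fragment in the molecule meets all constraints, giving 1 match.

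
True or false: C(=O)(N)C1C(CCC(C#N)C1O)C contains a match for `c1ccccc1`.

The pattern c1ccccc1 describes six aromatic carbons in a ring — a benzene ring.
The closest candidate here is a methyl group (-CH3), but no six-membered all-carbon aromatic ring is present. No other fragment satisfies the full query, so there is no match.

False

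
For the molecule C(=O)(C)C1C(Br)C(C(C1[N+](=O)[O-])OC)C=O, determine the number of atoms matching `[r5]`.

5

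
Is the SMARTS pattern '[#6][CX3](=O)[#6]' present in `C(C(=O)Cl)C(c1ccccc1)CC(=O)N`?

No

The pattern [#6][CX3](=O)[#6] describes a carbonyl carbon (no H) flanked by two carbons — a ketone.
The closest candidate here is a primary amide (-C(=O)NH2), but one neighbour of the carbonyl carbon is N, not C. No other fragment satisfies the full query, so there is no match.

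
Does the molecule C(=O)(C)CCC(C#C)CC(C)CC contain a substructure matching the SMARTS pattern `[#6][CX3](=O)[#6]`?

Yes

The pattern [#6][CX3](=O)[#6] describes a carbonyl carbon (no H) flanked by two carbons — a ketone.
The molecule carries an acetyl/ketone group (-C(=O)CH3), whose atoms satisfy every constraint of the query, so the pattern matches.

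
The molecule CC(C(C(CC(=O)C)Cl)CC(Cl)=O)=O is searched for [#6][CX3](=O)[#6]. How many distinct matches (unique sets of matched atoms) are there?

2

[#6][CX3](=O)[#6] is the SMARTS for a ketone: a carbonyl carbon (no H) flanked by two carbons.
The molecule carries 2 separate instances of an acetyl/ketone group (-C(=O)CH3) meeting every constraint; each maps to a distinct set of atoms, giving 2 matches.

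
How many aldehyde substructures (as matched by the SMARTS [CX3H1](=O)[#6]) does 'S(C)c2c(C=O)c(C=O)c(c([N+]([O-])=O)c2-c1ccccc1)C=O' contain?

3

[CX3H1](=O)[#6] is the SMARTS for an aldehyde: an sp2 carbon with one H, double-bonded to O and single-bonded to carbon.
The molecule carries 3 separate instances of an aldehyde (-CHO) meeting every constraint; each maps to a distinct set of atoms, giving 3 matches.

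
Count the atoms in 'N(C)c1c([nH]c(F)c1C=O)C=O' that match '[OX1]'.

2

The query [OX1] means: aliphatic oxygen with one total connection — typically a carbonyl =O or an oxide.
Check the 12 heavy atoms by environment: 1× n (aromatic, X3) → no; 4× c (aromatic, X3) → no; 2× C (X3) → no; 2× O (X1) → match; 1× N (X3) → no; 1× C (X4) → no; 1× F (X1) → no.
That gives 2 matching atoms.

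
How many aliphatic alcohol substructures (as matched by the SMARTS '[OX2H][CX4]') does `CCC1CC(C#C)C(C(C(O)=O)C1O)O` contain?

2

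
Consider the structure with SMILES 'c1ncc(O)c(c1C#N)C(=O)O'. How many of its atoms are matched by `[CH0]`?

2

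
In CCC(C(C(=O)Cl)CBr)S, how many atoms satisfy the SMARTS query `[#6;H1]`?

The query [#6;H1] means: any carbon bearing exactly one hydrogen.
Check the 10 heavy atoms by environment: 1× C (H3) → no; 2× C (H2) → no; 2× C (H1) → match; 1× C (H0) → no; 1× O (H0) → no; 1× Cl (H0) → no; 1× S (H1) → no; 1× Br (H0) → no.
That gives 2 matching atoms.

2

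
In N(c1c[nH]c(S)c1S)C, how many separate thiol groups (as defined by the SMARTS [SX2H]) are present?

2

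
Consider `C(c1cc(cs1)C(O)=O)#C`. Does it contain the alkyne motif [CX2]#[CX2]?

Yes

The pattern [CX2]#[CX2] describes a carbon-carbon triple bond — an alkyne.
The molecule carries an ethynyl group (-C#CH), whose atoms satisfy every constraint of the query, so the pattern matches.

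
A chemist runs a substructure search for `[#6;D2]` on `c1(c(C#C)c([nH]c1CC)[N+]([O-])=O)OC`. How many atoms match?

The query [#6;D2] means: any carbon bonded to exactly two heavy atoms.
Check the 14 heavy atoms by environment: 1× n (aromatic, D2) → no; 4× c (aromatic, D3) → no; 1× O (D2) → no; 3× C (D1) → no; 2× C (D2) → match; 1× N (charge +1, D3) → no; 1× O (charge -1, D1) → no; 1× O (D1) → no.
That gives 2 matching atoms.

2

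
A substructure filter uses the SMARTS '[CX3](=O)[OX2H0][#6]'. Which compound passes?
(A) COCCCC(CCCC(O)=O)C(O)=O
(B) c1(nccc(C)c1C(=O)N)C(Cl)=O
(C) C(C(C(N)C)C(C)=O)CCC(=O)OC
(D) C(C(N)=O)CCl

[CX3](=O)[OX2H0][#6] describes a carbonyl carbon bonded to an oxygen that is itself bonded to carbon (no H on that O) (an ester).
(A) has a carboxylic acid group (-C(=O)OH) but the singly-bonded O carries H (OX2H1, not H0).
(B) has a primary amide (-C(=O)NH2) but the carbonyl is bonded to N, not to an O-C linkage.
(C) contains a methyl-ester group (-C(=O)OCH3), which satisfies every atom and bond constraint.
(D) has a primary amide (-C(=O)NH2) but the carbonyl is bonded to N, not to an O-C linkage.
So the answer is (C).

C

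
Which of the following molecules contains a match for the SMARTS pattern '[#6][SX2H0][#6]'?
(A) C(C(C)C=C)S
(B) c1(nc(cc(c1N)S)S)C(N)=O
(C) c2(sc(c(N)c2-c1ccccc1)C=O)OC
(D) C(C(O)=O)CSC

[#6][SX2H0][#6] describes an aliphatic sulfur bridging two carbons with no H on the sulfur (a thioether).
(A) has a thiol (-SH) but the sulfur has H1, not H0 bridging two carbons.
(B) has a thiol (-SH) but the sulfur has H1, not H0 bridging two carbons.
(C) has a methoxy ether (-OCH3) but the bridging atom is O, not S.
(D) contains a methylthio ether (-SCH3), which satisfies every atom and bond constraint.
So the answer is (D).

D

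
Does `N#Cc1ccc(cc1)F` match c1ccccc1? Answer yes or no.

Yes

The pattern c1ccccc1 describes six aromatic carbons in a ring — a benzene ring.
The required atom environment is present in the molecule, so the pattern matches.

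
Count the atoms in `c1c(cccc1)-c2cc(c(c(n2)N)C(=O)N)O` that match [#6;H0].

The query [#6;H0] means: any carbon with no attached hydrogen.
Check the 17 heavy atoms by environment: 1× n (aromatic, H0) → no; 5× c (aromatic, H0) → match; 6× c (aromatic, H1) → no; 1× O (H1) → no; 1× C (H0) → match; 1× O (H0) → no; 2× N (H2) → no.
Summing the matching environments: 5 + 1 = 6 matching atoms.

6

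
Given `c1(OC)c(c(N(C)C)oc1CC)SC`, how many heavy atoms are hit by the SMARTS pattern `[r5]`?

5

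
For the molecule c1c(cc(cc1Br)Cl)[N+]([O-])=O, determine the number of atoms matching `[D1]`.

The query [D1] means: atom with exactly one heavy-atom neighbour (degree 1).
Check the 11 heavy atoms by environment: 3× c (aromatic, D2) → no; 3× c (aromatic, D3) → no; 1× Br (D1) → match; 1× N (charge +1, D3) → no; 1× O (charge -1, D1) → match; 1× O (D1) → match; 1× Cl (D1) → match.
Summing the matching environments: 1 + 1 + 1 + 1 = 4 matching atoms.

4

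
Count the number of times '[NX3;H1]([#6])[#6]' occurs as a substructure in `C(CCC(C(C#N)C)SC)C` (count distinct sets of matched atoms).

0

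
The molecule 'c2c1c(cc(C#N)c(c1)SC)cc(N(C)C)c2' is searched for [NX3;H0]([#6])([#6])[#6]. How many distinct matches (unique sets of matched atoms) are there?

1

[NX3;H0]([#6])([#6])[#6] is the SMARTS for a tertiary amine: a trivalent nitrogen with no H, bonded to three carbons.
Exactly one fragment in the molecule meets all constraints, giving 1 match.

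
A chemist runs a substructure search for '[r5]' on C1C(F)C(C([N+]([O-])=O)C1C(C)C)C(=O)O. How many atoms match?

5

The query [r5] means: r5 matches atoms in a five-membered ring.
Check the 15 heavy atoms by environment: 5× C (in 5-ring) → match; 1× F (acyclic) → no; 4× C (acyclic) → no; 3× O (acyclic) → no; 1× N (charge +1, acyclic) → no; 1× O (charge -1, acyclic) → no.
That gives 5 matching atoms.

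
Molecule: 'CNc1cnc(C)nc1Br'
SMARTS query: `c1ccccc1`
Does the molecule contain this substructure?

No

The pattern c1ccccc1 describes six aromatic carbons in a ring — a benzene ring.
The closest candidate here is a methyl group (-CH3), but no six-membered all-carbon aromatic ring is present. No other fragment satisfies the full query, so there is no match.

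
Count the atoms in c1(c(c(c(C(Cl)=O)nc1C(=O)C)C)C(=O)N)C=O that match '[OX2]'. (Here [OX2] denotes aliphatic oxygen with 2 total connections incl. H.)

0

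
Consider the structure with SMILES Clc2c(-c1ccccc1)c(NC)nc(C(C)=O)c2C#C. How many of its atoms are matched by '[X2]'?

3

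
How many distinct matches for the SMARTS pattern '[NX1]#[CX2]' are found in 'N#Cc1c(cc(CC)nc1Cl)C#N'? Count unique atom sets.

2

[NX1]#[CX2] is the SMARTS for a nitrile: a nitrogen triple-bonded to a two-connected carbon.
The molecule carries 2 separate instances of a nitrile (-C#N) meeting every constraint; each maps to a distinct set of atoms, giving 2 matches.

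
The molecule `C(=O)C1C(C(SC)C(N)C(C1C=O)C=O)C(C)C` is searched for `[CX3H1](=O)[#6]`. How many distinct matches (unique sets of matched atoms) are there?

3

[CX3H1](=O)[#6] is the SMARTS for an aldehyde: an sp2 carbon with one H, double-bonded to O and single-bonded to carbon.
The molecule carries 3 separate instances of an aldehyde (-CHO) meeting every constraint; each maps to a distinct set of atoms, giving 3 matches.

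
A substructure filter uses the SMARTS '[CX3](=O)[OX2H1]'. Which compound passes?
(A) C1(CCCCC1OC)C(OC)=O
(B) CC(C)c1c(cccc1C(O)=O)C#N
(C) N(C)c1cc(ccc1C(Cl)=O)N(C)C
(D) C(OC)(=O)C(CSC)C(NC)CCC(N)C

B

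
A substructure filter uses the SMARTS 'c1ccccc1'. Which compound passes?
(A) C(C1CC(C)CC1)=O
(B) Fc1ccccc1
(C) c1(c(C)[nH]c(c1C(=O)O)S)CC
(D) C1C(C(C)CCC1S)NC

c1ccccc1 describes six aromatic carbons in a ring (a benzene ring).
(A) has a methyl group (-CH3) but no six-membered all-carbon aromatic ring is present.
(B) contains the required atom environment, so the pattern matches.
(C) has a methyl group (-CH3) but no six-membered all-carbon aromatic ring is present.
(D) has a methyl group (-CH3) but no six-membered all-carbon aromatic ring is present.
So the answer is (B).

B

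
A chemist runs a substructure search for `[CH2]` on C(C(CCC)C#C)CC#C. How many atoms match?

The query [CH2] means: aliphatic carbon with exactly two hydrogens.
Check the 10 heavy atoms by environment: 4× C (H2) → match; 3× C (H1) → no; 1× C (H3) → no; 2× C (H0) → no.
That gives 4 matching atoms.

4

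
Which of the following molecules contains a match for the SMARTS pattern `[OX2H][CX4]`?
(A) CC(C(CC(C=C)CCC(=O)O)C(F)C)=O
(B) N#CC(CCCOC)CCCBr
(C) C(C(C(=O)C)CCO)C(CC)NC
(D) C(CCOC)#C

[OX2H][CX4] describes a hydroxyl oxygen bound to an sp3 (X4) carbon (an aliphatic alcohol).
(A) has a carboxylic acid group (-C(=O)OH) but the -OH is on a CX3 carbonyl carbon, not a CX4 carbon.
(B) has a methoxy ether (-OCH3) but the oxygen has H0 (ether), not H1.
(C) contains a hydroxyl group (-OH), which satisfies every atom and bond constraint.
(D) has a methoxy ether (-OCH3) but the oxygen has H0 (ether), not H1.
So the answer is (C).

C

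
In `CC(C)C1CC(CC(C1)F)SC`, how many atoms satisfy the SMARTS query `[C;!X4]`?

0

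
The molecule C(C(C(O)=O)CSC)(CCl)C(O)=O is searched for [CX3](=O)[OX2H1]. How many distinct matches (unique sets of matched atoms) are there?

[CX3](=O)[OX2H1] is the SMARTS for a carboxylic acid: an sp2 carbon double-bonded to O and single-bonded to an -OH oxygen.
The molecule carries 2 separate instances of a carboxylic acid group (-C(=O)OH) meeting every constraint; each maps to a distinct set of atoms, giving 2 matches.

2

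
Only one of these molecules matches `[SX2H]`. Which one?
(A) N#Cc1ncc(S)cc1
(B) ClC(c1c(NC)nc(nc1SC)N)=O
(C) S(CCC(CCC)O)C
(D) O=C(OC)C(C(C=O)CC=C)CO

[SX2H] describes an aliphatic sulfur with two connections, one being H (a thiol).
(A) contains a thiol (-SH), which satisfies every atom and bond constraint.
(B) has a methylthio ether (-SCH3) but the sulfur has H0 (bonded to two carbons), not H1.
(C) has a hydroxyl group (-OH) but it is an -OH, not an -SH.
(D) has a hydroxyl group (-OH) but it is an -OH, not an -SH.
So the answer is (A).

A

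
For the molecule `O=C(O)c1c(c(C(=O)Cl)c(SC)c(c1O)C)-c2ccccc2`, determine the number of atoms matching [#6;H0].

The query [#6;H0] means: any carbon with no attached hydrogen.
Check the 22 heavy atoms by environment: 7× c (aromatic, H0) → match; 2× C (H0) → match; 2× O (H0) → no; 1× Cl (H0) → no; 1× S (H0) → no; 2× C (H3) → no; 2× O (H1) → no; 5× c (aromatic, H1) → no.
Summing the matching environments: 7 + 2 = 9 matching atoms.

9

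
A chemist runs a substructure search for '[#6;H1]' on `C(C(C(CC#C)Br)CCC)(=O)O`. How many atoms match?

3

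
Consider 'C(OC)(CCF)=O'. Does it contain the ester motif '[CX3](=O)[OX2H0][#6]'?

Yes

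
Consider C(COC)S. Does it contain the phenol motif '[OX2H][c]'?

The pattern [OX2H][c] describes a hydroxyl oxygen attached to an aromatic carbon — a phenol.
The closest candidate here is a methoxy ether (-OCH3), but the oxygen has H0, not H1. No other fragment satisfies the full query, so there is no match.

No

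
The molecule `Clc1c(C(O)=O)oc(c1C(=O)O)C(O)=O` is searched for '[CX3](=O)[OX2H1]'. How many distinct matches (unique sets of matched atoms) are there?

[CX3](=O)[OX2H1] is the SMARTS for a carboxylic acid: an sp2 carbon double-bonded to O and single-bonded to an -OH oxygen.
The molecule carries 3 separate instances of a carboxylic acid group (-C(=O)OH) meeting every constraint; each maps to a distinct set of atoms, giving 3 matches.

3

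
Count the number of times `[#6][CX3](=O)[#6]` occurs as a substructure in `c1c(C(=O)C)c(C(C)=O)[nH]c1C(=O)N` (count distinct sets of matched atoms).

2

[#6][CX3](=O)[#6] is the SMARTS for a ketone: a carbonyl carbon (no H) flanked by two carbons.
The molecule carries 2 separate instances of an acetyl/ketone group (-C(=O)CH3) meeting every constraint; each maps to a distinct set of atoms, giving 2 matches.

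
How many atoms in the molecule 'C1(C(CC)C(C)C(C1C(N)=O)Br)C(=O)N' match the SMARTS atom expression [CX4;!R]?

The query [CX4;!R] means: aliphatic carbon with four total connections, not in a ring.
Check the 15 heavy atoms by environment: 5× C (X4, in 5-ring) → no; 1× Br (X1, acyclic) → no; 2× C (X3, acyclic) → no; 2× O (X1, acyclic) → no; 2× N (X3, acyclic) → no; 3× C (X4, acyclic) → match.
That gives 3 matching atoms.

3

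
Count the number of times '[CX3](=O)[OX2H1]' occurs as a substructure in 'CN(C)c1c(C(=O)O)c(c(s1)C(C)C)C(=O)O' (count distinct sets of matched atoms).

2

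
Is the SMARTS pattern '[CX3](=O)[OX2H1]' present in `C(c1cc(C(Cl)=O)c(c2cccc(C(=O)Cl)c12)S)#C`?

The pattern [CX3](=O)[OX2H1] describes an sp2 carbon double-bonded to O and single-bonded to an -OH oxygen — a carboxylic acid.
The closest candidate here is an acyl chloride (-C(=O)Cl), but the carbonyl is bonded to Cl, not to an -OH oxygen. No other fragment satisfies the full query, so there is no match.

No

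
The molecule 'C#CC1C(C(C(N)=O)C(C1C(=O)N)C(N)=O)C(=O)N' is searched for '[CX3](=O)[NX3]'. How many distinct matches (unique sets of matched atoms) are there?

[CX3](=O)[NX3] is the SMARTS for an amide: a carbonyl carbon bonded to a trivalent nitrogen.
The molecule carries 4 separate instances of a primary amide (-C(=O)NH2) meeting every constraint; each maps to a distinct set of atoms, giving 4 matches.

4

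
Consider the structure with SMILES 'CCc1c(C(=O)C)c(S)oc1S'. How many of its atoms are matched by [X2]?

3

The query [X2] means: any atom with exactly two total connections (bonds + H).
Check the 12 heavy atoms by environment: 1× o (aromatic, X2) → match; 4× c (aromatic, X3) → no; 1× C (X3) → no; 1× O (X1) → no; 3× C (X4) → no; 2× S (X2) → match.
Summing the matching environments: 1 + 2 = 3 matching atoms.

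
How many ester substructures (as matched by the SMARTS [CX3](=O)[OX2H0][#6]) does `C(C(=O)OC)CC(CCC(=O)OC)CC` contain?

[CX3](=O)[OX2H0][#6] is the SMARTS for an ester: a carbonyl carbon bonded to an oxygen that is itself bonded to carbon (no H on that O).
The molecule carries 2 separate instances of a methyl-ester group (-C(=O)OCH3) meeting every constraint; each maps to a distinct set of atoms, giving 2 matches.

2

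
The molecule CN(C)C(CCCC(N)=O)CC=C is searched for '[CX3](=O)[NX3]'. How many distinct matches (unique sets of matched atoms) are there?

1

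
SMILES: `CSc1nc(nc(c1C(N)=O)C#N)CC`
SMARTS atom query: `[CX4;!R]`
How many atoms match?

3

Check the 15 heavy atoms by environment: 2× n (aromatic, X2, in 6-ring) → no; 4× c (aromatic, X3, in 6-ring) → no; 3× C (X4, acyclic) → match; 1× C (X3, acyclic) → no; 1× O (X1, acyclic) → no; 1× N (X3, acyclic) → no; 1× S (X2, acyclic) → no; 1× C (X2, acyclic) → no; 1× N (X1, acyclic) → no.
That gives 3 matching atoms.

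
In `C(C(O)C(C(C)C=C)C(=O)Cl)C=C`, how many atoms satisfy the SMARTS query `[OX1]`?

1

The query [OX1] means: aliphatic oxygen with one total connection — typically a carbonyl =O or an oxide.
Check the 13 heavy atoms by environment: 5× C (X4) → no; 5× C (X3) → no; 1× O (X1) → match; 1× Cl (X1) → no; 1× O (X2) → no.
That gives 1 matching atom.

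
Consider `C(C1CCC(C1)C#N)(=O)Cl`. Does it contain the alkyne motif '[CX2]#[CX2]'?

The pattern [CX2]#[CX2] describes a carbon-carbon triple bond — an alkyne.
The closest candidate here is a nitrile (-C#N), but the triple bond is C#N, not C#C. No other fragment satisfies the full query, so there is no match.

No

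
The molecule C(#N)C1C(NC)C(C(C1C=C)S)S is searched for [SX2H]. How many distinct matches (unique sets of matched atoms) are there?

[SX2H] is the SMARTS for a thiol: an aliphatic sulfur with two connections, one being H.
The molecule carries 2 separate instances of a thiol (-SH) meeting every constraint; each maps to a distinct set of atoms, giving 2 matches.

2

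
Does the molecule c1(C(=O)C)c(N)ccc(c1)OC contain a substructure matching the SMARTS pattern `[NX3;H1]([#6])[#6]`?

The pattern [NX3;H1]([#6])[#6] describes a trivalent nitrogen with one H, bonded to two carbons — a secondary amine.
The closest candidate here is a primary amino group (-NH2), but the nitrogen has H2 and only one carbon neighbour. No other fragment satisfies the full query, so there is no match.

No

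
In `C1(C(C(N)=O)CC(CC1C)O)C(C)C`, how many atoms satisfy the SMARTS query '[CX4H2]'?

The query [CX4H2] means: sp3 carbon (X4) with exactly two hydrogens.
Check the 14 heavy atoms by environment: 5× C (H1, X4) → no; 2× C (H2, X4) → match; 1× O (H1, X2) → no; 3× C (H3, X4) → no; 1× C (H0, X3) → no; 1× O (H0, X1) → no; 1× N (H2, X3) → no.
That gives 2 matching atoms.

2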